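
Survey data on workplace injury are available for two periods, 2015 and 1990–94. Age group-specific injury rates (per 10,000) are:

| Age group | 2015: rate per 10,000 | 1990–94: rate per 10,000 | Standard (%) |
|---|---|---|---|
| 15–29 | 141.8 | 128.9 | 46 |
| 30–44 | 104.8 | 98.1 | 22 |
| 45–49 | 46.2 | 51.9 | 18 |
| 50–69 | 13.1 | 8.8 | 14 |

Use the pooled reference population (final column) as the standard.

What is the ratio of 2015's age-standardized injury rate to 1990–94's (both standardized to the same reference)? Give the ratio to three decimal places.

1.076

Standard weights: 0.46, 0.22, 0.18, 0.14.
2015: 0.4600×141.8 + 0.2200×104.8 + 0.1800×46.2 + 0.1400×13.1 = 98.4340 per 10,000.
1990–94: 0.4600×128.9 + 0.2200×98.1 + 0.1800×51.9 + 0.1400×8.8 = 91.4500 per 10,000.
Ratio = 98.4340 ÷ 91.4500 = 1.07637.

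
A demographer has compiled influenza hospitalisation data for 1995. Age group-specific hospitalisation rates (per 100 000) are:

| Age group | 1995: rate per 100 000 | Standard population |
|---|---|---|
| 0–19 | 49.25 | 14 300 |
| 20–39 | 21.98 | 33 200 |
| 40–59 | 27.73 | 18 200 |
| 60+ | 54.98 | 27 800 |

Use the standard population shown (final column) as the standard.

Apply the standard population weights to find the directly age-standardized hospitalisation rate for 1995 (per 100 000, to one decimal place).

Standard total = 93 500; weights = 0.1529, 0.3551, 0.1947, 0.2973.
Standardized rate: 0.1529×49.25 + 0.3551×21.98 + 0.1947×27.73 + 0.2973×54.98 = 37.0817 per 100 000.

37.1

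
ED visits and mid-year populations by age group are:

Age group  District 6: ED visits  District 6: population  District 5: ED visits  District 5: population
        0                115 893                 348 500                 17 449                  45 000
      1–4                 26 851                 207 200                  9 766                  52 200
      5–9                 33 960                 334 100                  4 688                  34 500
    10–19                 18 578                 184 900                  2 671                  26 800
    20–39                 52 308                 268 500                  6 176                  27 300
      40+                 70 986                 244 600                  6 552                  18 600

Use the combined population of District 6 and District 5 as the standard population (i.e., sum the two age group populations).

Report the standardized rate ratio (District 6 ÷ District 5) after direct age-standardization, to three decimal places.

0.827

Age-specific rates per 1 000 for District 6: 332.548, 129.590, 101.646, 100.476, 194.816, 290.213.
For District 5: 387.756, 187.088, 135.884, 99.664, 226.227, 352.258.
Combined standard total = 1 792 200; weights = 0.2196, 0.1447, 0.2057, 0.1181, 0.1650, 0.1469.
District 6: 0.2196×332.548 + 0.1447×129.590 + 0.2057×101.646 + 0.1181×100.476 + 0.1650×194.816 + 0.1469×290.213 = 199.3200 per 1 000.
District 5: 0.2196×387.756 + 0.1447×187.088 + 0.2057×135.884 + 0.1181×99.664 + 0.1650×226.227 + 0.1469×352.258 = 241.0058 per 1 000.
Ratio = 199.3200 ÷ 241.0058 = 0.82703.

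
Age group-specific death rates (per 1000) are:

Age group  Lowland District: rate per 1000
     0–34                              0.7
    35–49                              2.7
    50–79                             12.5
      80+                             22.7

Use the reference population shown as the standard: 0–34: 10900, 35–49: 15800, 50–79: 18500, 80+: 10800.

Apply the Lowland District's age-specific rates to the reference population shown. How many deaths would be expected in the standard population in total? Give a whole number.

Expected deaths = Σ (standard pop × age-specific rate ÷ 1000)
= 10900×0.7/1000 + 15800×2.7/1000 + 18500×12.5/1000 + 10800×22.7/1000
= 7.63 + 42.66 + 231.25 + 245.16 = 526.70.

527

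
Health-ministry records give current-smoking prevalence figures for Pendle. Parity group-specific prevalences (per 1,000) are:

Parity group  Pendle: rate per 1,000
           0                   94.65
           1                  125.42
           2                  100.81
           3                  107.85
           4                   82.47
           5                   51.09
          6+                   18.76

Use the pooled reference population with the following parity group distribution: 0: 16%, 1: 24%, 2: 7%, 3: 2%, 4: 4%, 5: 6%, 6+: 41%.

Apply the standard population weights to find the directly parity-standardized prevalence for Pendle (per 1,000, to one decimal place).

Standard weights: 0.16, 0.24, 0.07, 0.02, 0.04, 0.06, 0.41.
Standardized rate: 0.1600×94.65 + 0.2400×125.42 + 0.0700×100.81 + 0.0200×107.85 + 0.0400×82.47 + 0.0600×51.09 + 0.4100×18.76 = 68.5143 per 1,000.

68.5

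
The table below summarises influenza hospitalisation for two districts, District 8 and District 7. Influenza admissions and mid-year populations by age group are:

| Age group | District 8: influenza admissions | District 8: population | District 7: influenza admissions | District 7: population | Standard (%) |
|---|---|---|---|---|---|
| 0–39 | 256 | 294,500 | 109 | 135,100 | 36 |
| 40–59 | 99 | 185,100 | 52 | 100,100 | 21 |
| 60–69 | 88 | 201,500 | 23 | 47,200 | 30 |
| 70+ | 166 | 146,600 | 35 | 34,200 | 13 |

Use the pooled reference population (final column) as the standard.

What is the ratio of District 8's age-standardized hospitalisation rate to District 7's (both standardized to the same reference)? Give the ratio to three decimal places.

1.036

Age-specific rates per 100,000 for District 8: 86.93, 53.48, 43.67, 113.23.
For District 7: 80.68, 51.95, 48.73, 102.34.
Standard weights: 0.36, 0.21, 0.30, 0.13.
District 8: 0.3600×86.93 + 0.2100×53.48 + 0.3000×43.67 + 0.1300×113.23 = 70.3475 per 100,000.
District 7: 0.3600×80.68 + 0.2100×51.95 + 0.3000×48.73 + 0.1300×102.34 = 67.8770 per 100,000.
Ratio = 70.3475 ÷ 67.8770 = 1.03640.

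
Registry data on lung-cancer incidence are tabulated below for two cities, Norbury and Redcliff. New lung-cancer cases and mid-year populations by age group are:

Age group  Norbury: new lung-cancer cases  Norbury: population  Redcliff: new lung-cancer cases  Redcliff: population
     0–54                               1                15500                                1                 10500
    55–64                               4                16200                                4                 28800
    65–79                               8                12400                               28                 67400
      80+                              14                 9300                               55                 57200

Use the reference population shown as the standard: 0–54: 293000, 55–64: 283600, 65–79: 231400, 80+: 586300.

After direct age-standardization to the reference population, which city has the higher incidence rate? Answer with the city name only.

Age-specific rates per 100000 for Norbury: 6.45, 24.69, 64.52, 150.54.
For Redcliff: 9.52, 13.89, 41.54, 96.15.
Standard total = 1394300; weights = 0.2101, 0.2034, 0.1660, 0.4205.
Norbury: 0.2101×6.45 + 0.2034×24.69 + 0.1660×64.52 + 0.4205×150.54 = 80.3859 per 100000.
Redcliff: 0.2101×9.52 + 0.2034×13.89 + 0.1660×41.54 + 0.4205×96.15 = 52.1534 per 100000.
The crude rates (50.56 vs 53.69) would put Redcliff higher, but that reflects its age composition; once standardized to a common age structure, Norbury has the higher underlying rate.

Norbury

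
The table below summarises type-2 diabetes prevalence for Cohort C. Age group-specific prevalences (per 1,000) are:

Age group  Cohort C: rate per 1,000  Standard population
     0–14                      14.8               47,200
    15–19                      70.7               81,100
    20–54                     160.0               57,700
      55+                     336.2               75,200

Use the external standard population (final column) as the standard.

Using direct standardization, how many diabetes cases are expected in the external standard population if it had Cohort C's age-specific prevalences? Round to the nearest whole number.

40947

Expected diabetes cases = Σ (standard pop × age-specific rate ÷ 1,000)
= 47,200×14.8/1,000 + 81,100×70.7/1,000 + 57,700×160.0/1,000 + 75,200×336.2/1,000
= 698.56 + 5733.77 + 9232.00 + 25282.24 = 40946.57.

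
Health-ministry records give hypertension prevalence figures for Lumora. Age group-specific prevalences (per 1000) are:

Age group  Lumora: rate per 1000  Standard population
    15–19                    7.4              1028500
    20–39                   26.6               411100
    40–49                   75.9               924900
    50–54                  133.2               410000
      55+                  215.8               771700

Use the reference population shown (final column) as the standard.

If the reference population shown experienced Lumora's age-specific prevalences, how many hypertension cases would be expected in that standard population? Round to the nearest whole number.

Expected hypertension cases = Σ (standard pop × age-specific rate ÷ 1000)
= 1028500×7.4/1000 + 411100×26.6/1000 + 924900×75.9/1000 + 410000×133.2/1000 + 771700×215.8/1000
= 7610.90 + 10935.26 + 70199.91 + 54612.00 + 166532.86 = 309890.93.

309891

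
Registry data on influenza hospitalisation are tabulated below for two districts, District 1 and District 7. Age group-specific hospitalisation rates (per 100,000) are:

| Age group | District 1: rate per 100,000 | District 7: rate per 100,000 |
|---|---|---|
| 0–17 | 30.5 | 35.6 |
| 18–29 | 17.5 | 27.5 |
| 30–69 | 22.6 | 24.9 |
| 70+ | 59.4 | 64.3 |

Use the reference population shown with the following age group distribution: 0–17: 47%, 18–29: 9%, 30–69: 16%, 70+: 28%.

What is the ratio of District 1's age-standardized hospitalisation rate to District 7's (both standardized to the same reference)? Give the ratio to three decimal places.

0.878

Standard weights: 0.47, 0.09, 0.16, 0.28.
District 1: 0.4700×30.5 + 0.0900×17.5 + 0.1600×22.6 + 0.2800×59.4 = 36.1580 per 100,000.
District 7: 0.4700×35.6 + 0.0900×27.5 + 0.1600×24.9 + 0.2800×64.3 = 41.1950 per 100,000.
Ratio = 36.1580 ÷ 41.1950 = 0.87773.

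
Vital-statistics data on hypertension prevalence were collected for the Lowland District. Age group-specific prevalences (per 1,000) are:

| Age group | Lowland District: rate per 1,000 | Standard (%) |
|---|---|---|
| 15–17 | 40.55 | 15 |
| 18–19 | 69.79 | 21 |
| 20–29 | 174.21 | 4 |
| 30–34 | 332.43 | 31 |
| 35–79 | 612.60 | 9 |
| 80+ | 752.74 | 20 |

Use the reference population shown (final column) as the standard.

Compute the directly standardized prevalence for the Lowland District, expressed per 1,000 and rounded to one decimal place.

336.4

Standard weights: 0.15, 0.21, 0.04, 0.31, 0.09, 0.20.
Standardized rate: 0.1500×40.55 + 0.2100×69.79 + 0.0400×174.21 + 0.3100×332.43 + 0.0900×612.60 + 0.2000×752.74 = 336.4421 per 1,000.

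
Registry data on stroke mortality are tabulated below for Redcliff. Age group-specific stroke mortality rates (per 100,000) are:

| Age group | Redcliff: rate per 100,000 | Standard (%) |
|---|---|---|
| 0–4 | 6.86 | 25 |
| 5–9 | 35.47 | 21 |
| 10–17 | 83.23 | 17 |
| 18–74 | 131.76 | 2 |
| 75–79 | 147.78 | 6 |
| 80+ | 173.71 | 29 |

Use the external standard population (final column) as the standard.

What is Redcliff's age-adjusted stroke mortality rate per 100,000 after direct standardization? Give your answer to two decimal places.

Standard weights: 0.25, 0.21, 0.17, 0.02, 0.06, 0.29.
Standardized rate: 0.2500×6.86 + 0.2100×35.47 + 0.1700×83.23 + 0.0200×131.76 + 0.0600×147.78 + 0.2900×173.71 = 85.1907 per 100,000.

85.19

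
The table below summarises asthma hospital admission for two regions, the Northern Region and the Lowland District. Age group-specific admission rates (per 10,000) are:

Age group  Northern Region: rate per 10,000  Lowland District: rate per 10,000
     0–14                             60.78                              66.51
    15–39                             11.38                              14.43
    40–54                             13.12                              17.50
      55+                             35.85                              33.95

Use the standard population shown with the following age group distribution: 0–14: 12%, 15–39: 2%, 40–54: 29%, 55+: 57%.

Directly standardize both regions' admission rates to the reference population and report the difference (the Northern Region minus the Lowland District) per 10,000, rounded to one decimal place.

Standard weights: 0.12, 0.02, 0.29, 0.57.
The Northern Region: 0.1200×60.78 + 0.0200×11.38 + 0.2900×13.12 + 0.5700×35.85 = 31.7605 per 10,000.
The Lowland District: 0.1200×66.51 + 0.0200×14.43 + 0.2900×17.50 + 0.5700×33.95 = 32.6963 per 10,000.
Difference = 31.7605 − 32.6963 = -0.9358.

-0.9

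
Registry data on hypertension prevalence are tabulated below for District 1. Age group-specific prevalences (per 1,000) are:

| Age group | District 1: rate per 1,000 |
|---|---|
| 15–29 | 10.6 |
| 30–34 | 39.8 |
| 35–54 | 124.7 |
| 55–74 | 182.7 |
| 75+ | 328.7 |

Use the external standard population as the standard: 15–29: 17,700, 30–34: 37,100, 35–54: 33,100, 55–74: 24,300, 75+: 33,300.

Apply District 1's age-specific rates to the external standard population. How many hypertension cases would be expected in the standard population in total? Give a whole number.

Expected hypertension cases = Σ (standard pop × age-specific rate ÷ 1,000)
= 17,700×10.6/1,000 + 37,100×39.8/1,000 + 33,100×124.7/1,000 + 24,300×182.7/1,000 + 33,300×328.7/1,000
= 187.62 + 1476.58 + 4127.57 + 4439.61 + 10945.71 = 21177.09.

21177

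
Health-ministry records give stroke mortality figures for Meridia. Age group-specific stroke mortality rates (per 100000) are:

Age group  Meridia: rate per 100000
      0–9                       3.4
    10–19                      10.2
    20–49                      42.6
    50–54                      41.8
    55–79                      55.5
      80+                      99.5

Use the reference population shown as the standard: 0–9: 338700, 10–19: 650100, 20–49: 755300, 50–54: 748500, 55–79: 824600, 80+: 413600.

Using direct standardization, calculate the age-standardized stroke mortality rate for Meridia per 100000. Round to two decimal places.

Standard total = 3730800; weights = 0.0908, 0.1743, 0.2024, 0.2006, 0.2210, 0.1109.
Standardized rate: 0.0908×3.4 + 0.1743×10.2 + 0.2024×42.6 + 0.2006×41.8 + 0.2210×55.5 + 0.1109×99.5 = 42.3942 per 100000.

42.39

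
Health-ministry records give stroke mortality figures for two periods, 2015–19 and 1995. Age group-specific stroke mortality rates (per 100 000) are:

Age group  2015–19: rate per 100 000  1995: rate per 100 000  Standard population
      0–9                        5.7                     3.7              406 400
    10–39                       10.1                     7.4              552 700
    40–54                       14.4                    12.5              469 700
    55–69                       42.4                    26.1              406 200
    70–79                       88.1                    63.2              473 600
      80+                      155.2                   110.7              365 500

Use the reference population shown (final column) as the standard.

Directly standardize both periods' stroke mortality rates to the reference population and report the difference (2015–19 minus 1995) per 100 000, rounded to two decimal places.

Standard total = 2 674 100; weights = 0.1520, 0.2067, 0.1756, 0.1519, 0.1771, 0.1367.
2015–19: 0.1520×5.7 + 0.2067×10.1 + 0.1756×14.4 + 0.1519×42.4 + 0.1771×88.1 + 0.1367×155.2 = 48.7398 per 100 000.
1995: 0.1520×3.7 + 0.2067×7.4 + 0.1756×12.5 + 0.1519×26.1 + 0.1771×63.2 + 0.1367×110.7 = 34.5758 per 100 000.
Difference = 48.7398 − 34.5758 = 14.1640.

14.16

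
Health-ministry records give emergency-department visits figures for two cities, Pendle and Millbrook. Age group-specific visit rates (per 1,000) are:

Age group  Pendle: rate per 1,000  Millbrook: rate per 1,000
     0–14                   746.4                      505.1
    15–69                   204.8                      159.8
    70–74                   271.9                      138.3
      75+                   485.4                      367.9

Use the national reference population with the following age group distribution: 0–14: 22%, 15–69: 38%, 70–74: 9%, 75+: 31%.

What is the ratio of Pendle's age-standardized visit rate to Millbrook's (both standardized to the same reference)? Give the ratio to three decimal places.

Standard weights: 0.22, 0.38, 0.09, 0.31.
Pendle: 0.2200×746.4 + 0.3800×204.8 + 0.0900×271.9 + 0.3100×485.4 = 416.9770 per 1,000.
Millbrook: 0.2200×505.1 + 0.3800×159.8 + 0.0900×138.3 + 0.3100×367.9 = 298.3420 per 1,000.
Ratio = 416.9770 ÷ 298.3420 = 1.39765.

1.398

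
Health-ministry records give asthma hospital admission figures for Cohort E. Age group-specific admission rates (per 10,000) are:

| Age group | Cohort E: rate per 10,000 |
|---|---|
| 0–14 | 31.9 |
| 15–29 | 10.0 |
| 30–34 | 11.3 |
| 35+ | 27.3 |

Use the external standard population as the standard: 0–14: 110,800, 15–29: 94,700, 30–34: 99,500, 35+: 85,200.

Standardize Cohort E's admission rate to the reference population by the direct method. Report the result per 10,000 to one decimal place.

Standard total = 390,200; weights = 0.2840, 0.2427, 0.2550, 0.2183.
Standardized rate: 0.2840×31.9 + 0.2427×10.0 + 0.2550×11.3 + 0.2183×27.3 = 20.3276 per 10,000.

20.3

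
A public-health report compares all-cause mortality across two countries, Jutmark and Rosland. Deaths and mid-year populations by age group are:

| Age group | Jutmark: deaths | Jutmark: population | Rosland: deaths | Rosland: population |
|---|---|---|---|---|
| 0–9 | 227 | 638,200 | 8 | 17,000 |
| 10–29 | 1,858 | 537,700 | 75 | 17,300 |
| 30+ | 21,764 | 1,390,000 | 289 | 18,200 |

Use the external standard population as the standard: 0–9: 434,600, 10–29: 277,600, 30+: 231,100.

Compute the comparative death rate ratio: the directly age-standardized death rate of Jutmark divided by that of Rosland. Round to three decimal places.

0.932

Age-specific rates per 1,000 for Jutmark: 0.356, 3.455, 15.658.
For Rosland: 0.471, 4.335, 15.879.
Standard total = 943,300; weights = 0.4607, 0.2943, 0.2450.
Jutmark: 0.4607×0.356 + 0.2943×3.455 + 0.2450×15.658 = 5.0167 per 1,000.
Rosland: 0.4607×0.471 + 0.2943×4.335 + 0.2450×15.879 = 5.3829 per 1,000.
Ratio = 5.0167 ÷ 5.3829 = 0.93198.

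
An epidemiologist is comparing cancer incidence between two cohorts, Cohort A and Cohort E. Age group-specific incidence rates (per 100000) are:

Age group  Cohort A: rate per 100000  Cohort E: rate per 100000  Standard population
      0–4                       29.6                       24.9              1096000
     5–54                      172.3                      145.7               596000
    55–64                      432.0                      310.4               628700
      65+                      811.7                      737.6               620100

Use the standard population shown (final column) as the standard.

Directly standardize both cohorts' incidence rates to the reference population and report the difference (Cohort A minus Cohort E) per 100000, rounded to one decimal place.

48.8

Standard total = 2940800; weights = 0.3727, 0.2027, 0.2138, 0.2109.
Cohort A: 0.3727×29.6 + 0.2027×172.3 + 0.2138×432.0 + 0.2109×811.7 = 309.4620 per 100000.
Cohort E: 0.3727×24.9 + 0.2027×145.7 + 0.2138×310.4 + 0.2109×737.6 = 260.6984 per 100000.
Difference = 309.4620 − 260.6984 = 48.7636.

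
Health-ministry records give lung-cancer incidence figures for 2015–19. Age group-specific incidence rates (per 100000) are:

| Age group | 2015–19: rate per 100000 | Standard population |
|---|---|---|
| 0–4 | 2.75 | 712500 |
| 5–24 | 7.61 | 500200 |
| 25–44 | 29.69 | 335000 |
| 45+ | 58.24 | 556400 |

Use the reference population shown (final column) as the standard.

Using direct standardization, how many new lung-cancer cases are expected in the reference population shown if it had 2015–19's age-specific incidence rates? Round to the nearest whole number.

Expected new lung-cancer cases = Σ (standard pop × age-specific rate ÷ 100000)
= 712500×2.75/100000 + 500200×7.61/100000 + 335000×29.69/100000 + 556400×58.24/100000
= 19.59 + 38.07 + 99.46 + 324.05 = 481.17.

481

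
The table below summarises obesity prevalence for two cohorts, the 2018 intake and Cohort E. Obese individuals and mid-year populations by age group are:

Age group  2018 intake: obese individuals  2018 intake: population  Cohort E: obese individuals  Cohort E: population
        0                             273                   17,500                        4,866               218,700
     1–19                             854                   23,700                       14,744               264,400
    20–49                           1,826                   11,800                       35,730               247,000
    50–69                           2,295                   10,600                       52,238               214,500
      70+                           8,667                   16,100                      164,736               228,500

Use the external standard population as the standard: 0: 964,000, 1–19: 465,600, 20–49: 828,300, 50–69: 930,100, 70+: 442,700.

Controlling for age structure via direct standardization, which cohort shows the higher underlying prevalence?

Age-specific rates per 1,000 for the 2018 intake: 15.600, 36.034, 154.746, 216.509, 538.323.
For Cohort E: 22.250, 55.764, 144.656, 243.534, 720.945.
Standard total = 3,630,700; weights = 0.2655, 0.1282, 0.2281, 0.2562, 0.1219.
The 2018 intake: 0.2655×15.600 + 0.1282×36.034 + 0.2281×154.746 + 0.2562×216.509 + 0.1219×538.323 = 165.1700 per 1,000.
Cohort E: 0.2655×22.250 + 0.1282×55.764 + 0.2281×144.656 + 0.2562×243.534 + 0.1219×720.945 = 196.3545 per 1,000.

Cohort E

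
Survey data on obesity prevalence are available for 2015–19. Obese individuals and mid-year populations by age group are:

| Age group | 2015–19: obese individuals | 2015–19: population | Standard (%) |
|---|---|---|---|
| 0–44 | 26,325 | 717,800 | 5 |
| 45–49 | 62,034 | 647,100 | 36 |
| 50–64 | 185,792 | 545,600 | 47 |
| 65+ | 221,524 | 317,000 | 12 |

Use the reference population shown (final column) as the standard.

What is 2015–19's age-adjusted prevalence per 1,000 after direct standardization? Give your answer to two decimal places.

280.25

Age-specific rates per 1,000 for 2015–19: 36.675, 95.865, 340.528, 698.814.
Standard weights: 0.05, 0.36, 0.47, 0.12.
Standardized rate: 0.0500×36.675 + 0.3600×95.865 + 0.4700×340.528 + 0.1200×698.814 = 280.2508 per 1,000.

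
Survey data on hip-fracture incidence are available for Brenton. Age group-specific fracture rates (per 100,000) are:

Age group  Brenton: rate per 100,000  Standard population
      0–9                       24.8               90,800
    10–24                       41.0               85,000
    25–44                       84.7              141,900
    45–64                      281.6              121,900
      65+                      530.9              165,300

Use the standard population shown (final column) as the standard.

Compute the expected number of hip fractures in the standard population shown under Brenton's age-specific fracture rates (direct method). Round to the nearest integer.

Expected hip fractures = Σ (standard pop × age-specific rate ÷ 100,000)
= 90,800×24.8/100,000 + 85,000×41.0/100,000 + 141,900×84.7/100,000 + 121,900×281.6/100,000 + 165,300×530.9/100,000
= 22.52 + 34.85 + 120.19 + 343.27 + 877.58 = 1398.41.

1398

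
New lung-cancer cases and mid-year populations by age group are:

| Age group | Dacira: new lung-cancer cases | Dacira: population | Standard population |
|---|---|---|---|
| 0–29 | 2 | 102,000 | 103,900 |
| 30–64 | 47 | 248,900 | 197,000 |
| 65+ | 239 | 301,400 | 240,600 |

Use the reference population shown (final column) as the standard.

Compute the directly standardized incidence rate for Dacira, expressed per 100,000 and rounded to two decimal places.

42.48

Age-specific rates per 100,000 for Dacira: 1.96, 18.88, 79.30.
Standard total = 541,500; weights = 0.1919, 0.3638, 0.4443.
Standardized rate: 0.1919×1.96 + 0.3638×18.88 + 0.4443×79.30 = 42.4791 per 100,000.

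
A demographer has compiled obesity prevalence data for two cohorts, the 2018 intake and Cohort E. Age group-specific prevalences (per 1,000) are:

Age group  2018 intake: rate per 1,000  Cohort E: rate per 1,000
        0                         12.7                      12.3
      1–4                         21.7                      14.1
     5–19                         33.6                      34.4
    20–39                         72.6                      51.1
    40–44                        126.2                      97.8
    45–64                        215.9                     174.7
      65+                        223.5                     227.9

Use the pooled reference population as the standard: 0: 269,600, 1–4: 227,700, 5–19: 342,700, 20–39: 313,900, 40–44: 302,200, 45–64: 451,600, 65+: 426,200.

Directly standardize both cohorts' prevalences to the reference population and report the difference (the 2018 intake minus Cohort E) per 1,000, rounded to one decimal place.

Standard total = 2,333,900; weights = 0.1155, 0.0976, 0.1468, 0.1345, 0.1295, 0.1935, 0.1826.
The 2018 intake: 0.1155×12.7 + 0.0976×21.7 + 0.1468×33.6 + 0.1345×72.6 + 0.1295×126.2 + 0.1935×215.9 + 0.1826×223.5 = 117.2127 per 1,000.
Cohort E: 0.1155×12.3 + 0.0976×14.1 + 0.1468×34.4 + 0.1345×51.1 + 0.1295×97.8 + 0.1935×174.7 + 0.1826×227.9 = 102.8050 per 1,000.
Difference = 117.2127 − 102.8050 = 14.4077.

14.4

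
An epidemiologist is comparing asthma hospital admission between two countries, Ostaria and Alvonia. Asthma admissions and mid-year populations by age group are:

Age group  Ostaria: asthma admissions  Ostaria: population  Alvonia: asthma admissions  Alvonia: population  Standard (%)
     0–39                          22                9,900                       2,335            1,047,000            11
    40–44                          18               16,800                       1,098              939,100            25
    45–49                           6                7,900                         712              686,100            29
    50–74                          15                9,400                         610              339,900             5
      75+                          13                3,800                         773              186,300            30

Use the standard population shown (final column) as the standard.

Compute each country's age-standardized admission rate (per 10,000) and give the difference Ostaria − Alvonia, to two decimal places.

Age-specific rates per 10,000 for Ostaria: 22.22, 10.71, 7.59, 15.96, 34.21.
For Alvonia: 22.30, 11.69, 10.38, 17.95, 41.49.
Standard weights: 0.11, 0.25, 0.29, 0.05, 0.30.
Ostaria: 0.1100×22.22 + 0.2500×10.71 + 0.2900×7.59 + 0.0500×15.96 + 0.3000×34.21 = 18.3866 per 10,000.
Alvonia: 0.1100×22.30 + 0.2500×11.69 + 0.2900×10.38 + 0.0500×17.95 + 0.3000×41.49 = 21.7307 per 10,000.
Difference = 18.3866 − 21.7307 = -3.3441.

-3.34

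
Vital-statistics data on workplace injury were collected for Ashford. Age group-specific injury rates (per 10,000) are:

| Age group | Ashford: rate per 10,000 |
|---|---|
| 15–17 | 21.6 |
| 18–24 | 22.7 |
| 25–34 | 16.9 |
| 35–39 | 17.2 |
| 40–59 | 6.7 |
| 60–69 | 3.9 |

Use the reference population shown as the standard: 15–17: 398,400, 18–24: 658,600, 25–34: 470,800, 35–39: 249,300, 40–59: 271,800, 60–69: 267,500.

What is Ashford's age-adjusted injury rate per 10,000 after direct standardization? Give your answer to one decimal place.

16.7

Standard total = 2,316,400; weights = 0.1720, 0.2843, 0.2032, 0.1076, 0.1173, 0.1155.
Standardized rate: 0.1720×21.6 + 0.2843×22.7 + 0.2032×16.9 + 0.1076×17.2 + 0.1173×6.7 + 0.1155×3.9 = 16.6916 per 10,000.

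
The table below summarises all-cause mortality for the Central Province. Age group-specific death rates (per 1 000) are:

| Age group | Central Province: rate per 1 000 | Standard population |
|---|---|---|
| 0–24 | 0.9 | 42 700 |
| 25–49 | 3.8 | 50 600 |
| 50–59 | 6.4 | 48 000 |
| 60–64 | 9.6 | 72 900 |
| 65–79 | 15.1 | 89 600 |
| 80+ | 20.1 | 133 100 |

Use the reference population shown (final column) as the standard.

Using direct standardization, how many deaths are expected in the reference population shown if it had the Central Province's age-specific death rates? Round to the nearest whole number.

5266

Expected deaths = Σ (standard pop × age-specific rate ÷ 1 000)
= 42 700×0.9/1 000 + 50 600×3.8/1 000 + 48 000×6.4/1 000 + 72 900×9.6/1 000 + 89 600×15.1/1 000 + 133 100×20.1/1 000
= 38.43 + 192.28 + 307.20 + 699.84 + 1352.96 + 2675.31 = 5266.02.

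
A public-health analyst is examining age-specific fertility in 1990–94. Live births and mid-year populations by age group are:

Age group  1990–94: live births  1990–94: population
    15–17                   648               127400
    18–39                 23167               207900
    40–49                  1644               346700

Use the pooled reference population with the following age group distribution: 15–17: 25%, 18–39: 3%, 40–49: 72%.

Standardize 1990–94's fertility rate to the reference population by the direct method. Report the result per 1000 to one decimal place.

Age-specific rates per 1000 for 1990–94: 5.086, 111.433, 4.742.
Standard weights: 0.25, 0.03, 0.72.
Standardized rate: 0.2500×5.086 + 0.0300×111.433 + 0.7200×4.742 = 8.0287 per 1000.

8.0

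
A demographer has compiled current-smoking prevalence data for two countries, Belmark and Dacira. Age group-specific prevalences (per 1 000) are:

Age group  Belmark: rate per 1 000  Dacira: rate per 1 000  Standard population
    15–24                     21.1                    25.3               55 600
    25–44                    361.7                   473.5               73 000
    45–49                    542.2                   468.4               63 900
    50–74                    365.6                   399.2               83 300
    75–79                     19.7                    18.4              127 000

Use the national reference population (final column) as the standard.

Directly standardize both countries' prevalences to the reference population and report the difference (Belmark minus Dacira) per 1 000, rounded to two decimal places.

-15.67

Standard total = 402 800; weights = 0.1380, 0.1812, 0.1586, 0.2068, 0.3153.
Belmark: 0.1380×21.1 + 0.1812×361.7 + 0.1586×542.2 + 0.2068×365.6 + 0.3153×19.7 = 236.2965 per 1 000.
Dacira: 0.1380×25.3 + 0.1812×473.5 + 0.1586×468.4 + 0.2068×399.2 + 0.3153×18.4 = 251.9690 per 1 000.
Difference = 236.2965 − 251.9690 = -15.6725.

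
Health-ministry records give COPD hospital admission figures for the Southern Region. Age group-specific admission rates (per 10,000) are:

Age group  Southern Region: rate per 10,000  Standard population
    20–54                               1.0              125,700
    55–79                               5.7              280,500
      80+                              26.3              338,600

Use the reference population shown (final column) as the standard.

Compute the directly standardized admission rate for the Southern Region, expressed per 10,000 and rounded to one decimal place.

14.3

Standard total = 744,800; weights = 0.1688, 0.3766, 0.4546.
Standardized rate: 0.1688×1.0 + 0.3766×5.7 + 0.4546×26.3 = 14.2719 per 10,000.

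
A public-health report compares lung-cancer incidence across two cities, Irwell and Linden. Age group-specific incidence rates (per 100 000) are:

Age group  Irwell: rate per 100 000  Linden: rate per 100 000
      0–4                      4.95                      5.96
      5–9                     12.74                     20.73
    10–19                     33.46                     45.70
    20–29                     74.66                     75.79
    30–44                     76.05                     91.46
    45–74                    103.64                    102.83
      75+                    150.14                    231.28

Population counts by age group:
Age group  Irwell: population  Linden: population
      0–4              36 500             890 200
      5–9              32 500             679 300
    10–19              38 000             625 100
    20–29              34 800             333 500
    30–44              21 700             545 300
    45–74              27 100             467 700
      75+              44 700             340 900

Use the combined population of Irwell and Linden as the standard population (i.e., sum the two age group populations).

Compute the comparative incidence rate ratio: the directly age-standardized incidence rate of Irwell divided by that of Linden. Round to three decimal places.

0.797

Combined standard total = 4 117 300; weights = 0.2251, 0.1729, 0.1611, 0.0895, 0.1377, 0.1202, 0.0937.
Irwell: 0.2251×4.95 + 0.1729×12.74 + 0.1611×33.46 + 0.0895×74.66 + 0.1377×76.05 + 0.1202×103.64 + 0.0937×150.14 = 52.3730 per 100 000.
Linden: 0.2251×5.96 + 0.1729×20.73 + 0.1611×45.70 + 0.0895×75.79 + 0.1377×91.46 + 0.1202×102.83 + 0.0937×231.28 = 65.6779 per 100 000.
Ratio = 52.3730 ÷ 65.6779 = 0.79742.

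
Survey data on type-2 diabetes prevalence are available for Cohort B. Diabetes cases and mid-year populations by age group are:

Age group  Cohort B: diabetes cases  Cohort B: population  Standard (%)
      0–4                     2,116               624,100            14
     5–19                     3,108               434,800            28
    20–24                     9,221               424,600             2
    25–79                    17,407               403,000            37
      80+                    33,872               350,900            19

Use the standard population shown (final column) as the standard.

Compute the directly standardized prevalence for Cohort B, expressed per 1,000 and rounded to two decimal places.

Age-specific rates per 1,000 for Cohort B: 3.390, 7.148, 21.717, 43.194, 96.529.
Standard weights: 0.14, 0.28, 0.02, 0.37, 0.19.
Standardized rate: 0.1400×3.390 + 0.2800×7.148 + 0.0200×21.717 + 0.3700×43.194 + 0.1900×96.529 = 37.2326 per 1,000.

37.23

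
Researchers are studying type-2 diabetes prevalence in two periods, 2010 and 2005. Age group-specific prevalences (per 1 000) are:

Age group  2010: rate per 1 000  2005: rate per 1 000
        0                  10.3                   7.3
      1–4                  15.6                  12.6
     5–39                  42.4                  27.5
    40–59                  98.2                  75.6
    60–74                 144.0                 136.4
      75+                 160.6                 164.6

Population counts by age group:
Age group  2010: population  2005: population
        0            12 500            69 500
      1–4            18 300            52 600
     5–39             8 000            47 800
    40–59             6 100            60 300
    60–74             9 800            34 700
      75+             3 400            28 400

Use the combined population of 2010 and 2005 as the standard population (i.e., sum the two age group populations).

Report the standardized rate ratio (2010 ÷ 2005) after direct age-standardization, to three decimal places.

1.155

Combined standard total = 351 400; weights = 0.2334, 0.2018, 0.1588, 0.1890, 0.1266, 0.0905.
2010: 0.2334×10.3 + 0.2018×15.6 + 0.1588×42.4 + 0.1890×98.2 + 0.1266×144.0 + 0.0905×160.6 = 63.6088 per 1 000.
2005: 0.2334×7.3 + 0.2018×12.6 + 0.1588×27.5 + 0.1890×75.6 + 0.1266×136.4 + 0.0905×164.6 = 55.0665 per 1 000.
Ratio = 63.6088 ÷ 55.0665 = 1.15513.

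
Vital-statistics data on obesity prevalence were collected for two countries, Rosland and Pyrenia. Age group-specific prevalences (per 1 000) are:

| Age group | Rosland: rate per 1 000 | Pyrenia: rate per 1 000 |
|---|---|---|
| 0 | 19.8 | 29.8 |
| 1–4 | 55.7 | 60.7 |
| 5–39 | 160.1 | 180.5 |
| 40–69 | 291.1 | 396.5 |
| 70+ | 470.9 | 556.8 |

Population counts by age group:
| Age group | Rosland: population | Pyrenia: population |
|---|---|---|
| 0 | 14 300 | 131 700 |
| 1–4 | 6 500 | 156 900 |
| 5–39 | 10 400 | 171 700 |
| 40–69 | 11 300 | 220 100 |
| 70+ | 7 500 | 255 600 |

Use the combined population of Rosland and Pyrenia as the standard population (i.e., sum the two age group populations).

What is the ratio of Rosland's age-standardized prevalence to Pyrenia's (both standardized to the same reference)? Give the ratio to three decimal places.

0.814

Combined standard total = 986 000; weights = 0.1481, 0.1657, 0.1847, 0.2347, 0.2668.
Rosland: 0.1481×19.8 + 0.1657×55.7 + 0.1847×160.1 + 0.2347×291.1 + 0.2668×470.9 = 235.7005 per 1 000.
Pyrenia: 0.1481×29.8 + 0.1657×60.7 + 0.1847×180.5 + 0.2347×396.5 + 0.2668×556.8 = 289.4345 per 1 000.
Ratio = 235.7005 ÷ 289.4345 = 0.81435.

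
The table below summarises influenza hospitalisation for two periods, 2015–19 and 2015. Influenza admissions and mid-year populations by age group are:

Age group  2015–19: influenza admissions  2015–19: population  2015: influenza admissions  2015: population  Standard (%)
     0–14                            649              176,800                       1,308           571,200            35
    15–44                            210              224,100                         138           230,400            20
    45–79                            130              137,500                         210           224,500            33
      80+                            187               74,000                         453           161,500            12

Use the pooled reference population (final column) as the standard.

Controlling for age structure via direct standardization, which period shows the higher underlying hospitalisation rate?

Age-specific rates per 100,000 for 2015–19: 367.08, 93.71, 94.55, 252.70.
For 2015: 228.99, 59.90, 93.54, 280.50.
Standard weights: 0.35, 0.20, 0.33, 0.12.
2015–19: 0.3500×367.08 + 0.2000×93.71 + 0.3300×94.55 + 0.1200×252.70 = 208.7445 per 100,000.
2015: 0.3500×228.99 + 0.2000×59.90 + 0.3300×93.54 + 0.1200×280.50 = 156.6543 per 100,000.

2015–19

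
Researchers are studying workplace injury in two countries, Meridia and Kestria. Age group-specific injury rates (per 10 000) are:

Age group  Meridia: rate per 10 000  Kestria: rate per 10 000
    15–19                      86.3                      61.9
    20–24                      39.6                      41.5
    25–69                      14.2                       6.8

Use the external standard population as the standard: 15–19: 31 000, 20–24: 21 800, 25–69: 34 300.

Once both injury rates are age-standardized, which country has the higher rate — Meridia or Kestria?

Meridia

Standard total = 87 100; weights = 0.3559, 0.2503, 0.3938.
Meridia: 0.3559×86.3 + 0.2503×39.6 + 0.3938×14.2 = 46.2186 per 10 000.
Kestria: 0.3559×61.9 + 0.2503×41.5 + 0.3938×6.8 = 35.0958 per 10 000.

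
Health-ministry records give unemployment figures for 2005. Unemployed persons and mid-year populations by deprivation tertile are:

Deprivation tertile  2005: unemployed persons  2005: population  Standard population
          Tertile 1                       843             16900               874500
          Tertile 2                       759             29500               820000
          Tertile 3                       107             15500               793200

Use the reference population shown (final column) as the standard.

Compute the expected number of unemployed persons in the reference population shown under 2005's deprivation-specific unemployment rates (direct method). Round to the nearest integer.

70195

Deprivation-specific rates per 1000 for 2005: 49.882, 25.729, 6.903.
Expected unemployed persons = Σ (standard pop × deprivation-specific rate ÷ 1000)
= 874500×49.882/1000 + 820000×25.729/1000 + 793200×6.903/1000
= 43621.51 + 21097.63 + 5475.64 = 70194.77.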